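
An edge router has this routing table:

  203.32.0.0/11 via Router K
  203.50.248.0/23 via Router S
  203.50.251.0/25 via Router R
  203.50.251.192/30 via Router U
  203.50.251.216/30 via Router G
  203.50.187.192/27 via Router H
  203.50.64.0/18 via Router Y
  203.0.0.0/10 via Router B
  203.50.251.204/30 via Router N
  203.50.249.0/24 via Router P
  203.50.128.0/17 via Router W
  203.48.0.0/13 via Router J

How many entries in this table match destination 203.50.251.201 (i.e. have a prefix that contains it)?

Prefixes containing 203.50.251.201:
  203.0.0.0/10 (203.0.0.0 - 203.63.255.255)
  203.32.0.0/11 (203.32.0.0 - 203.63.255.255)
  203.48.0.0/13 (203.48.0.0 - 203.55.255.255)
  203.50.128.0/17 (203.50.128.0 - 203.50.255.255)
Total matching entries: 4.

4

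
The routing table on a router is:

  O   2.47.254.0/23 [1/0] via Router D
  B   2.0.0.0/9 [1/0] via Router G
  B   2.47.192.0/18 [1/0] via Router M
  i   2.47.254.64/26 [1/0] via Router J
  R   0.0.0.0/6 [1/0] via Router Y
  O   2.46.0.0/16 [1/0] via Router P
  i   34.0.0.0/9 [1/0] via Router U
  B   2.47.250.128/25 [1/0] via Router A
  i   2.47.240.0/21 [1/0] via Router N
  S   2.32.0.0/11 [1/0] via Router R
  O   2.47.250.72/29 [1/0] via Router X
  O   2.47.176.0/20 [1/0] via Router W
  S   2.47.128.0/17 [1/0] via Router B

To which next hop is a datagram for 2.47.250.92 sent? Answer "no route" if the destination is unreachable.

Routes whose prefix contains 2.47.250.92:
  0.0.0.0/6 (0.0.0.0 - 3.255.255.255) -> Router Y
  2.0.0.0/9 (2.0.0.0 - 2.127.255.255) -> Router G
  2.32.0.0/11 (2.32.0.0 - 2.63.255.255) -> Router R
  2.47.128.0/17 (2.47.128.0 - 2.47.255.255) -> Router B
  2.47.192.0/18 (2.47.192.0 - 2.47.255.255) -> Router M
More-specific entries that do NOT match:
  2.47.250.72/29 (2.47.250.72 - 2.47.250.79) does not contain 2.47.250.92
  2.47.254.64/26 (2.47.254.64 - 2.47.254.127) does not contain 2.47.250.92
  2.47.250.128/25 (2.47.250.128 - 2.47.250.255) does not contain 2.47.250.92
  2.47.254.0/23 (2.47.254.0 - 2.47.255.255) does not contain 2.47.250.92
  2.47.240.0/21 (2.47.240.0 - 2.47.247.255) does not contain 2.47.250.92
  2.47.176.0/20 (2.47.176.0 - 2.47.191.255) does not contain 2.47.250.92
Longest matching prefix is /18 -> next hop Router M.

Router M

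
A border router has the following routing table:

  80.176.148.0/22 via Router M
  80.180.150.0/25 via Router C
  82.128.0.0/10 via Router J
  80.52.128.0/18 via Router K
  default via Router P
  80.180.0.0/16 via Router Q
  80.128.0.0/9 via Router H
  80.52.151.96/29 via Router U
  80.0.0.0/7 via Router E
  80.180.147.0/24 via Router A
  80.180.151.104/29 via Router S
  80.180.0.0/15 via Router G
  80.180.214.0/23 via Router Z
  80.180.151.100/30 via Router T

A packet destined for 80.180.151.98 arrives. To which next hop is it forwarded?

Routes whose prefix contains 80.180.151.98:
  0.0.0.0/0 (default, matches everything) -> Router P
  80.0.0.0/7 (80.0.0.0 - 81.255.255.255) -> Router E
  80.128.0.0/9 (80.128.0.0 - 80.255.255.255) -> Router H
  80.180.0.0/15 (80.180.0.0 - 80.181.255.255) -> Router G
  80.180.0.0/16 (80.180.0.0 - 80.180.255.255) -> Router Q
More-specific entries that do NOT match:
  80.180.151.100/30 (80.180.151.100 - 80.180.151.103) does not contain 80.180.151.98
  80.52.151.96/29 (80.52.151.96 - 80.52.151.103) does not contain 80.180.151.98
  80.180.151.104/29 (80.180.151.104 - 80.180.151.111) does not contain 80.180.151.98
  80.180.150.0/25 (80.180.150.0 - 80.180.150.127) does not contain 80.180.151.98
  80.180.147.0/24 (80.180.147.0 - 80.180.147.255) does not contain 80.180.151.98
  80.180.214.0/23 (80.180.214.0 - 80.180.215.255) does not contain 80.180.151.98
  80.176.148.0/22 (80.176.148.0 - 80.176.151.255) does not contain 80.180.151.98
  80.52.128.0/18 (80.52.128.0 - 80.52.191.255) does not contain 80.180.151.98
Longest matching prefix is /16 -> next hop Router Q.

Router Q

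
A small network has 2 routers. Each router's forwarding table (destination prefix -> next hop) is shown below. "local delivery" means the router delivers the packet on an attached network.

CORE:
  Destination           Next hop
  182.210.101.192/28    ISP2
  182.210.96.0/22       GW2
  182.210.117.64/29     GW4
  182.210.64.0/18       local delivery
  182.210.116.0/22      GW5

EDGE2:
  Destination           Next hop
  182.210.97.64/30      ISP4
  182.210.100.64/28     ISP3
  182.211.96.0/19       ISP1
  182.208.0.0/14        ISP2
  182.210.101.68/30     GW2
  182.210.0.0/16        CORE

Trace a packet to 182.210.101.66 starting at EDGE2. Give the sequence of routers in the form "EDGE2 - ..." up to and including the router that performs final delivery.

At EDGE2: longest match for 182.210.101.66 is 182.210.0.0/16 -> CORE
At CORE: longest match for 182.210.101.66 is 182.210.64.0/18 -> local delivery

EDGE2 - CORE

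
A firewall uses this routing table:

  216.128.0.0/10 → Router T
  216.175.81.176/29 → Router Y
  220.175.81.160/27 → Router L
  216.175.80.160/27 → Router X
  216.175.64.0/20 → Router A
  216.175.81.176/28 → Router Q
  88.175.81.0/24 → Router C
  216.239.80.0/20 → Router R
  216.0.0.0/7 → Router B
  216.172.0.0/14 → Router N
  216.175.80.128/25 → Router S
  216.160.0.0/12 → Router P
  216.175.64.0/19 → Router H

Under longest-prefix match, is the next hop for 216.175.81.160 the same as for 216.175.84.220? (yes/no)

216.175.81.160: longest match 216.175.64.0/19 -> Router H
216.175.84.220: longest match 216.175.64.0/19 -> Router H

yes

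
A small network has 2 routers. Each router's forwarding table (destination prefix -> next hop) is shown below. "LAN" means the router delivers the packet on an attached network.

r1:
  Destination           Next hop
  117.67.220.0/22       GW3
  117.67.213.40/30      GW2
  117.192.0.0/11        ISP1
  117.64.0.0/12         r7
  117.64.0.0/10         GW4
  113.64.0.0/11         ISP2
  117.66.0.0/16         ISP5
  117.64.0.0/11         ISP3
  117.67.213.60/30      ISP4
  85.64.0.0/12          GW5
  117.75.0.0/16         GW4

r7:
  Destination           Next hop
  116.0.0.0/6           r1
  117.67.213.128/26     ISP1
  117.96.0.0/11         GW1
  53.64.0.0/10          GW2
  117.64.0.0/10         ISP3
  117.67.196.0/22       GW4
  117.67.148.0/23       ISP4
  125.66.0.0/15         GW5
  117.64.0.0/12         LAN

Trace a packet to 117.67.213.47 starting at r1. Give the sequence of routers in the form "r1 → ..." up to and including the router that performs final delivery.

At r1: longest match for 117.67.213.47 is 117.64.0.0/12 -> r7
At r7: longest match for 117.67.213.47 is 117.64.0.0/12 -> LAN

r1 → r7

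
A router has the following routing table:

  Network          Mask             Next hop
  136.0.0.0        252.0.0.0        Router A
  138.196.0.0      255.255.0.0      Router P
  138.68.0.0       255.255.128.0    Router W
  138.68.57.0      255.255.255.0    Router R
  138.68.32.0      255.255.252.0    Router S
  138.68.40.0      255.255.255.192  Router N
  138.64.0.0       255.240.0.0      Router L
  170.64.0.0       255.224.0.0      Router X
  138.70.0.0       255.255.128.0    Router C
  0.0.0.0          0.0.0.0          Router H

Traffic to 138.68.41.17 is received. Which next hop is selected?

Routes whose prefix contains 138.68.41.17:
  0.0.0.0/0 (default, matches everything) -> Router H
  136.0.0.0/6 (136.0.0.0 - 139.255.255.255) -> Router A
  138.64.0.0/12 (138.64.0.0 - 138.79.255.255) -> Router L
  138.68.0.0/17 (138.68.0.0 - 138.68.127.255) -> Router W
More-specific entries that do NOT match:
  138.68.40.0/26 (138.68.40.0 - 138.68.40.63) does not contain 138.68.41.17
  138.68.57.0/24 (138.68.57.0 - 138.68.57.255) does not contain 138.68.41.17
  138.68.32.0/22 (138.68.32.0 - 138.68.35.255) does not contain 138.68.41.17
Longest matching prefix is /17 -> next hop Router W.

Router W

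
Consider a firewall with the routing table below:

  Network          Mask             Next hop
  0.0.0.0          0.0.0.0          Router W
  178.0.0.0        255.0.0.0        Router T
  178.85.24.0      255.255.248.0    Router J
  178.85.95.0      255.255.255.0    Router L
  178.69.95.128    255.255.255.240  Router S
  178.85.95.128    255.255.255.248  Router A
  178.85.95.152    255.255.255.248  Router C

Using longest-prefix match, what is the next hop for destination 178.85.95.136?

Router L

Routes whose prefix contains 178.85.95.136:
  0.0.0.0/0 (default, matches everything) -> Router W
  178.0.0.0/8 (178.0.0.0 - 178.255.255.255) -> Router T
  178.85.95.0/24 (178.85.95.0 - 178.85.95.255) -> Router L
More-specific entries that do NOT match:
  178.85.95.128/29 (178.85.95.128 - 178.85.95.135) does not contain 178.85.95.136
  178.85.95.152/29 (178.85.95.152 - 178.85.95.159) does not contain 178.85.95.136
  178.69.95.128/28 (178.69.95.128 - 178.69.95.143) does not contain 178.85.95.136
Longest matching prefix is /24 -> next hop Router L.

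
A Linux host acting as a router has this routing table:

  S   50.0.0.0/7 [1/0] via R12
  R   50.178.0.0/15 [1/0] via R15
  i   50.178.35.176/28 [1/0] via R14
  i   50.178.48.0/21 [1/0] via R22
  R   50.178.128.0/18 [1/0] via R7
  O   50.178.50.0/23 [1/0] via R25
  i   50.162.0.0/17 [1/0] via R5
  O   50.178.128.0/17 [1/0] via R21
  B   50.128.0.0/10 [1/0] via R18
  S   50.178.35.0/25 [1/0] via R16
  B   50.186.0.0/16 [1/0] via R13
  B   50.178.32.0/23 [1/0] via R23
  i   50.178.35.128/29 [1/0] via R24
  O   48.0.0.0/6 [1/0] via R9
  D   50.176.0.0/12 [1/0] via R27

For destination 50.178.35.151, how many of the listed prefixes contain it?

Prefixes containing 50.178.35.151:
  48.0.0.0/6 (48.0.0.0 - 51.255.255.255)
  50.0.0.0/7 (50.0.0.0 - 51.255.255.255)
  50.128.0.0/10 (50.128.0.0 - 50.191.255.255)
  50.176.0.0/12 (50.176.0.0 - 50.191.255.255)
  50.178.0.0/15 (50.178.0.0 - 50.179.255.255)
Total matching entries: 5.

5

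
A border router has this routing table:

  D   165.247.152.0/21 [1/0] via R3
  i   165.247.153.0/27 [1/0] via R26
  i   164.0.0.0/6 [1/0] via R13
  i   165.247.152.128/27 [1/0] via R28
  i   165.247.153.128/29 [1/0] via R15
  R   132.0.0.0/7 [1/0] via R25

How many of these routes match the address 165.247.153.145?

2

Prefixes containing 165.247.153.145:
  164.0.0.0/6 (164.0.0.0 - 167.255.255.255)
  165.247.152.0/21 (165.247.152.0 - 165.247.159.255)
Total matching entries: 2.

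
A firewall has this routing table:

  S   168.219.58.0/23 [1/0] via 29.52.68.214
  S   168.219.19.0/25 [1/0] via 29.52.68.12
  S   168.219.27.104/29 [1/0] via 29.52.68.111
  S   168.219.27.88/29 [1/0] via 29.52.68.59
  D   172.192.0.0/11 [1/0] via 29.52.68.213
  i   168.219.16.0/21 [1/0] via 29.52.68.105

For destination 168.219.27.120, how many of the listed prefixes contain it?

No listed prefix contains 168.219.27.120.
Total matching entries: 0.

0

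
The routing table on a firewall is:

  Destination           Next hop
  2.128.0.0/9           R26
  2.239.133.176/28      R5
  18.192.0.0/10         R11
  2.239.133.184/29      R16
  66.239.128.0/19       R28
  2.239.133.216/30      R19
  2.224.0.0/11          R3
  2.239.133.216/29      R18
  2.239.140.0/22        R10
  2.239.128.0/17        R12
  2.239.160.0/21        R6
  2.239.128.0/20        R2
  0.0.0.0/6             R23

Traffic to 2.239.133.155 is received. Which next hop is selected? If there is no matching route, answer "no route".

R2

Routes whose prefix contains 2.239.133.155:
  0.0.0.0/6 (0.0.0.0 - 3.255.255.255) -> R23
  2.128.0.0/9 (2.128.0.0 - 2.255.255.255) -> R26
  2.224.0.0/11 (2.224.0.0 - 2.255.255.255) -> R3
  2.239.128.0/17 (2.239.128.0 - 2.239.255.255) -> R12
  2.239.128.0/20 (2.239.128.0 - 2.239.143.255) -> R2
More-specific entries that do NOT match:
  2.239.133.216/30 (2.239.133.216 - 2.239.133.219) does not contain 2.239.133.155
  2.239.133.184/29 (2.239.133.184 - 2.239.133.191) does not contain 2.239.133.155
  2.239.133.216/29 (2.239.133.216 - 2.239.133.223) does not contain 2.239.133.155
  2.239.133.176/28 (2.239.133.176 - 2.239.133.191) does not contain 2.239.133.155
  2.239.140.0/22 (2.239.140.0 - 2.239.143.255) does not contain 2.239.133.155
  2.239.160.0/21 (2.239.160.0 - 2.239.167.255) does not contain 2.239.133.155
Longest matching prefix is /20 -> next hop R2.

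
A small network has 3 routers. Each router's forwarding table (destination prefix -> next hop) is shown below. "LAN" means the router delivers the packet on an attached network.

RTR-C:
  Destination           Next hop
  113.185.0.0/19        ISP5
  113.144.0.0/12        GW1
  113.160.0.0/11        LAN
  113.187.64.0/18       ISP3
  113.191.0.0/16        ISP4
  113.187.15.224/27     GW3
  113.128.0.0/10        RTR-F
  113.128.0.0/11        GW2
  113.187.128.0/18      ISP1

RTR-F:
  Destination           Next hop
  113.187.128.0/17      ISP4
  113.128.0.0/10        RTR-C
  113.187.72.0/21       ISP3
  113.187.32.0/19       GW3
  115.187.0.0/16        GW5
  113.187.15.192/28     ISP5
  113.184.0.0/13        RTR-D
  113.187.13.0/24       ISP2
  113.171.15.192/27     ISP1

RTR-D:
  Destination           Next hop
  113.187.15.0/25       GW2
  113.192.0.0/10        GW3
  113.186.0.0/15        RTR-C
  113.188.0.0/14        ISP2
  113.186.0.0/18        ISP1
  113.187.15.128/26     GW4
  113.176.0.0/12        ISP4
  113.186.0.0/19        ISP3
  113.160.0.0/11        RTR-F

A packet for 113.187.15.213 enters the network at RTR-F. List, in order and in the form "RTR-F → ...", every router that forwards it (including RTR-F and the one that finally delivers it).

RTR-F → RTR-D → RTR-C

At RTR-F: longest match for 113.187.15.213 is 113.184.0.0/13 -> RTR-D
At RTR-D: longest match for 113.187.15.213 is 113.186.0.0/15 -> RTR-C
At RTR-C: longest match for 113.187.15.213 is 113.160.0.0/11 -> LAN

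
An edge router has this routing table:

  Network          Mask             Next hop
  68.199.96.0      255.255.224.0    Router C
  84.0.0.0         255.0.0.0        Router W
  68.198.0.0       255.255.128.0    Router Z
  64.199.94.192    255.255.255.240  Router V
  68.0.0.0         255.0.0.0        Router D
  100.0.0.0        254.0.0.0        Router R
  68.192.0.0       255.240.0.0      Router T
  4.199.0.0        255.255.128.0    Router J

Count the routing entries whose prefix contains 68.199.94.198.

Prefixes containing 68.199.94.198:
  68.0.0.0/8 (68.0.0.0 - 68.255.255.255)
  68.192.0.0/12 (68.192.0.0 - 68.207.255.255)
Total matching entries: 2.

2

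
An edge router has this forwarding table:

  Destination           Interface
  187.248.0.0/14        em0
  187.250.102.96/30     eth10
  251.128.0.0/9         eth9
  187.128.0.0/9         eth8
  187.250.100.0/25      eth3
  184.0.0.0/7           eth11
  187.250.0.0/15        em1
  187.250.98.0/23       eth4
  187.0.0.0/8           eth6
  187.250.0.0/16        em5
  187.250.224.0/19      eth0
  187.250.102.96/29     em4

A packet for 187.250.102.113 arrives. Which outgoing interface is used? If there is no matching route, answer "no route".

em5

Routes whose prefix contains 187.250.102.113:
  187.0.0.0/8 (187.0.0.0 - 187.255.255.255) -> eth6
  187.128.0.0/9 (187.128.0.0 - 187.255.255.255) -> eth8
  187.248.0.0/14 (187.248.0.0 - 187.251.255.255) -> em0
  187.250.0.0/15 (187.250.0.0 - 187.251.255.255) -> em1
  187.250.0.0/16 (187.250.0.0 - 187.250.255.255) -> em5
More-specific entries that do NOT match:
  187.250.102.96/30 (187.250.102.96 - 187.250.102.99) does not contain 187.250.102.113
  187.250.102.96/29 (187.250.102.96 - 187.250.102.103) does not contain 187.250.102.113
  187.250.100.0/25 (187.250.100.0 - 187.250.100.127) does not contain 187.250.102.113
  187.250.98.0/23 (187.250.98.0 - 187.250.99.255) does not contain 187.250.102.113
  187.250.224.0/19 (187.250.224.0 - 187.250.255.255) does not contain 187.250.102.113
Longest matching prefix is /16 -> interface em5.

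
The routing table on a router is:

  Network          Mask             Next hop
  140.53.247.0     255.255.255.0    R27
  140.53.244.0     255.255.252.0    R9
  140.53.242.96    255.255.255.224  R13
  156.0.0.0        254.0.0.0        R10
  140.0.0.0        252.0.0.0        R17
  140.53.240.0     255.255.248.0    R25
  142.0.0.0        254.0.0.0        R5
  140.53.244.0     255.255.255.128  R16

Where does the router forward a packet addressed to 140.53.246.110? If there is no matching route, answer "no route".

Routes whose prefix contains 140.53.246.110:
  140.0.0.0/6 (140.0.0.0 - 143.255.255.255) -> R17
  140.53.240.0/21 (140.53.240.0 - 140.53.247.255) -> R25
  140.53.244.0/22 (140.53.244.0 - 140.53.247.255) -> R9
More-specific entries that do NOT match:
  140.53.242.96/27 (140.53.242.96 - 140.53.242.127) does not contain 140.53.246.110
  140.53.244.0/25 (140.53.244.0 - 140.53.244.127) does not contain 140.53.246.110
  140.53.247.0/24 (140.53.247.0 - 140.53.247.255) does not contain 140.53.246.110
Longest matching prefix is /22 -> next hop R9.

R9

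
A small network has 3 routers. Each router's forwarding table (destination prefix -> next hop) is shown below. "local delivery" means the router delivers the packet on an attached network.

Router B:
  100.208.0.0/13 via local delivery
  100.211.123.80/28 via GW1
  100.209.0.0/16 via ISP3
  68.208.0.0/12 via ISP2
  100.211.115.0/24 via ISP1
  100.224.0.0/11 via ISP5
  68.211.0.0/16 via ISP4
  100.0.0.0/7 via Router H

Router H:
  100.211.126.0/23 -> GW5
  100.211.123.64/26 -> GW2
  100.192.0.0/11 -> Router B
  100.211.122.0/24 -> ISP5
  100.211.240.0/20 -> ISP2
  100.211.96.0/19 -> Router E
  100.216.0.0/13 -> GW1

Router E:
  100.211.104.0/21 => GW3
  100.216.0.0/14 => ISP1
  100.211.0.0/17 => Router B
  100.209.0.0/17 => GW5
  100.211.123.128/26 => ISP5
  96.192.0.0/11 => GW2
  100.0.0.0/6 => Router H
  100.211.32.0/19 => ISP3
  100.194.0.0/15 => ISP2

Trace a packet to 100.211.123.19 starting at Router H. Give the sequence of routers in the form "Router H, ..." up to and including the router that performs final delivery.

At Router H: longest match for 100.211.123.19 is 100.211.96.0/19 -> Router E
At Router E: longest match for 100.211.123.19 is 100.211.0.0/17 -> Router B
At Router B: longest match for 100.211.123.19 is 100.208.0.0/13 -> local delivery

Router H, Router E, Router B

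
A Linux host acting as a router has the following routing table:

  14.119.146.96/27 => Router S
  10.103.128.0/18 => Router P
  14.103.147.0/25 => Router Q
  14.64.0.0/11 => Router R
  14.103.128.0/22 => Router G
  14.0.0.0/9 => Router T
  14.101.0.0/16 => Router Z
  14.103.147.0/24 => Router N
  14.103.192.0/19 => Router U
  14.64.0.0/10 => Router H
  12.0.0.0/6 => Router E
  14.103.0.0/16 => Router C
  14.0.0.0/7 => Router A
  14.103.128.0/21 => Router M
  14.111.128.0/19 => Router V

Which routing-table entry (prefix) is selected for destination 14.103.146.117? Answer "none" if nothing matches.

Entries matching 14.103.146.117:
  12.0.0.0/6 (12.0.0.0 - 15.255.255.255)
  14.0.0.0/7 (14.0.0.0 - 15.255.255.255)
  14.0.0.0/9 (14.0.0.0 - 14.127.255.255)
  14.64.0.0/10 (14.64.0.0 - 14.127.255.255)
  14.103.0.0/16 (14.103.0.0 - 14.103.255.255)
Most specific is 14.103.0.0/16.

14.103.0.0/16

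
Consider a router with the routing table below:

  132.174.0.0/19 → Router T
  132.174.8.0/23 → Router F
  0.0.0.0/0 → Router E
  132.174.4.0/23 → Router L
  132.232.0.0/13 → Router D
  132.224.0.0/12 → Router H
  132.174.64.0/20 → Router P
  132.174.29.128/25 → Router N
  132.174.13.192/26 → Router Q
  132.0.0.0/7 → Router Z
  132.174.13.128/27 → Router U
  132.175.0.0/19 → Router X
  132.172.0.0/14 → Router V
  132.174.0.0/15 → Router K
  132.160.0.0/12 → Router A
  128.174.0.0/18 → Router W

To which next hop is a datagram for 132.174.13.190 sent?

Router T

Routes whose prefix contains 132.174.13.190:
  0.0.0.0/0 (default, matches everything) -> Router E
  132.0.0.0/7 (132.0.0.0 - 133.255.255.255) -> Router Z
  132.160.0.0/12 (132.160.0.0 - 132.175.255.255) -> Router A
  132.172.0.0/14 (132.172.0.0 - 132.175.255.255) -> Router V
  132.174.0.0/15 (132.174.0.0 - 132.175.255.255) -> Router K
  132.174.0.0/19 (132.174.0.0 - 132.174.31.255) -> Router T
More-specific entries that do NOT match:
  132.174.13.128/27 (132.174.13.128 - 132.174.13.159) does not contain 132.174.13.190
  132.174.13.192/26 (132.174.13.192 - 132.174.13.255) does not contain 132.174.13.190
  132.174.29.128/25 (132.174.29.128 - 132.174.29.255) does not contain 132.174.13.190
  132.174.8.0/23 (132.174.8.0 - 132.174.9.255) does not contain 132.174.13.190
  132.174.4.0/23 (132.174.4.0 - 132.174.5.255) does not contain 132.174.13.190
  132.174.64.0/20 (132.174.64.0 - 132.174.79.255) does not contain 132.174.13.190
Longest matching prefix is /19 -> next hop Router T.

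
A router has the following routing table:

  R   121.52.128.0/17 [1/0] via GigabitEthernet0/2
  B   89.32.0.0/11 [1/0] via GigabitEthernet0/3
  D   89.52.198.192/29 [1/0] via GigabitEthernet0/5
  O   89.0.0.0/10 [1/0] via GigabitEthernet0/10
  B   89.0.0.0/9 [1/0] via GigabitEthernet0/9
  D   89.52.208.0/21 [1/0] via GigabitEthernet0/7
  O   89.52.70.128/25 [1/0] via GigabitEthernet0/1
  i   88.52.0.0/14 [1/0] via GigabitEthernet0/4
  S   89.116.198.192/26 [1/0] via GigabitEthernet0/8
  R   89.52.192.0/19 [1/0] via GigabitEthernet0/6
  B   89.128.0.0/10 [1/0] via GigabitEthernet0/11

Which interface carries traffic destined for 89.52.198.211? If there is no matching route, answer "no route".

Routes whose prefix contains 89.52.198.211:
  89.0.0.0/9 (89.0.0.0 - 89.127.255.255) -> GigabitEthernet0/9
  89.0.0.0/10 (89.0.0.0 - 89.63.255.255) -> GigabitEthernet0/10
  89.32.0.0/11 (89.32.0.0 - 89.63.255.255) -> GigabitEthernet0/3
  89.52.192.0/19 (89.52.192.0 - 89.52.223.255) -> GigabitEthernet0/6
More-specific entries that do NOT match:
  89.52.198.192/29 (89.52.198.192 - 89.52.198.199) does not contain 89.52.198.211
  89.116.198.192/26 (89.116.198.192 - 89.116.198.255) does not contain 89.52.198.211
  89.52.70.128/25 (89.52.70.128 - 89.52.70.255) does not contain 89.52.198.211
  89.52.208.0/21 (89.52.208.0 - 89.52.215.255) does not contain 89.52.198.211
Longest matching prefix is /19 -> interface GigabitEthernet0/6.

GigabitEthernet0/6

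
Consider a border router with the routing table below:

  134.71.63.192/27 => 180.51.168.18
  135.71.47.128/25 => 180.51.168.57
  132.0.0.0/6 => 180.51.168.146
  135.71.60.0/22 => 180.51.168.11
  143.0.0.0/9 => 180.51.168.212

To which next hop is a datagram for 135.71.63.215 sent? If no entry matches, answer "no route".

180.51.168.11

Routes whose prefix contains 135.71.63.215:
  132.0.0.0/6 (132.0.0.0 - 135.255.255.255) -> 180.51.168.146
  135.71.60.0/22 (135.71.60.0 - 135.71.63.255) -> 180.51.168.11
More-specific entries that do NOT match:
  134.71.63.192/27 (134.71.63.192 - 134.71.63.223) does not contain 135.71.63.215
  135.71.47.128/25 (135.71.47.128 - 135.71.47.255) does not contain 135.71.63.215
Longest matching prefix is /22 -> next hop 180.51.168.11.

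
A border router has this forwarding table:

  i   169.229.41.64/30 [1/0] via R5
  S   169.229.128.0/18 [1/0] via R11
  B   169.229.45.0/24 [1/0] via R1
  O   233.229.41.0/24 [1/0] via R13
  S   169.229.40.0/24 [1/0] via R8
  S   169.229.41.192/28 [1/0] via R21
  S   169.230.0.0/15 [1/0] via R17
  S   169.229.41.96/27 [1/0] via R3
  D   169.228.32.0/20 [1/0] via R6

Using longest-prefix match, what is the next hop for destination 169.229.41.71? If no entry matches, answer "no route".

No entry's prefix contains 169.229.41.71; there is no default route.

no route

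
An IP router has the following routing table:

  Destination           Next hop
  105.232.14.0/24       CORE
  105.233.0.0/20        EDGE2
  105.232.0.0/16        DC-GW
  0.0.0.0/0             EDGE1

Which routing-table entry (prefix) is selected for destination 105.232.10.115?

Entries matching 105.232.10.115:
  0.0.0.0/0 (default, matches everything)
  105.232.0.0/16 (105.232.0.0 - 105.232.255.255)
Most specific is 105.232.0.0/16.

105.232.0.0/16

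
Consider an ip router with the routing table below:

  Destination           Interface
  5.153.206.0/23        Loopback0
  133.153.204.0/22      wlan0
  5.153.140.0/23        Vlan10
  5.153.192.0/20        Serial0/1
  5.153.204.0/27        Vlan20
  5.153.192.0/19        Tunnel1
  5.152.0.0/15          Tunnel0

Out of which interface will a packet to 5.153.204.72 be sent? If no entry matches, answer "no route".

Serial0/1

Routes whose prefix contains 5.153.204.72:
  5.152.0.0/15 (5.152.0.0 - 5.153.255.255) -> Tunnel0
  5.153.192.0/19 (5.153.192.0 - 5.153.223.255) -> Tunnel1
  5.153.192.0/20 (5.153.192.0 - 5.153.207.255) -> Serial0/1
More-specific entries that do NOT match:
  5.153.204.0/27 (5.153.204.0 - 5.153.204.31) does not contain 5.153.204.72
  5.153.206.0/23 (5.153.206.0 - 5.153.207.255) does not contain 5.153.204.72
  5.153.140.0/23 (5.153.140.0 - 5.153.141.255) does not contain 5.153.204.72
  133.153.204.0/22 (133.153.204.0 - 133.153.207.255) does not contain 5.153.204.72
Longest matching prefix is /20 -> interface Serial0/1.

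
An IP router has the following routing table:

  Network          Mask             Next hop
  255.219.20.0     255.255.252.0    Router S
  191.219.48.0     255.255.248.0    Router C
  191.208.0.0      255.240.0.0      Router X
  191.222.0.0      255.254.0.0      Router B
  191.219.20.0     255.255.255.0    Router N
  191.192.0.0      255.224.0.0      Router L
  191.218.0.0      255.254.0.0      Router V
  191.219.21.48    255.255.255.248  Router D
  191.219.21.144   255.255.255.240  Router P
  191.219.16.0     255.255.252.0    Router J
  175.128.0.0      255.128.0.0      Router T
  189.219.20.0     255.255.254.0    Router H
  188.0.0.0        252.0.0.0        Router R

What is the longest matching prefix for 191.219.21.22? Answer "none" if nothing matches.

Entries matching 191.219.21.22:
  188.0.0.0/6 (188.0.0.0 - 191.255.255.255)
  191.192.0.0/11 (191.192.0.0 - 191.223.255.255)
  191.208.0.0/12 (191.208.0.0 - 191.223.255.255)
  191.218.0.0/15 (191.218.0.0 - 191.219.255.255)
Most specific is 191.218.0.0/15.

191.218.0.0/15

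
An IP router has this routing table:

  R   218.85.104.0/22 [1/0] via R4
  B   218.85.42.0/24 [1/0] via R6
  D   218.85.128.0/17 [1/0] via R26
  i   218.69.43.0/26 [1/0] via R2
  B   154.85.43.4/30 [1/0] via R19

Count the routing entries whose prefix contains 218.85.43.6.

0

No listed prefix contains 218.85.43.6.
Total matching entries: 0.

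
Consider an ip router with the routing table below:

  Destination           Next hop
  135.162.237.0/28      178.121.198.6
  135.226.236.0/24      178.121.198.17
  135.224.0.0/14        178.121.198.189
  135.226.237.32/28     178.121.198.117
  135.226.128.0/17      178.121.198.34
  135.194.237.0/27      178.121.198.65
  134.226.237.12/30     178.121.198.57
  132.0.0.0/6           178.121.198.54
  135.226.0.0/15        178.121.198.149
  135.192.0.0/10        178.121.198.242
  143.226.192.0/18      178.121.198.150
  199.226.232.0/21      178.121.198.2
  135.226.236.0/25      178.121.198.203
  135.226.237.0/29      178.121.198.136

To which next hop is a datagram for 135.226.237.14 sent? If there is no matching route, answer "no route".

Routes whose prefix contains 135.226.237.14:
  132.0.0.0/6 (132.0.0.0 - 135.255.255.255) -> 178.121.198.54
  135.192.0.0/10 (135.192.0.0 - 135.255.255.255) -> 178.121.198.242
  135.224.0.0/14 (135.224.0.0 - 135.227.255.255) -> 178.121.198.189
  135.226.0.0/15 (135.226.0.0 - 135.227.255.255) -> 178.121.198.149
  135.226.128.0/17 (135.226.128.0 - 135.226.255.255) -> 178.121.198.34
More-specific entries that do NOT match:
  134.226.237.12/30 (134.226.237.12 - 134.226.237.15) does not contain 135.226.237.14
  135.226.237.0/29 (135.226.237.0 - 135.226.237.7) does not contain 135.226.237.14
  135.162.237.0/28 (135.162.237.0 - 135.162.237.15) does not contain 135.226.237.14
  135.226.237.32/28 (135.226.237.32 - 135.226.237.47) does not contain 135.226.237.14
  135.194.237.0/27 (135.194.237.0 - 135.194.237.31) does not contain 135.226.237.14
  135.226.236.0/25 (135.226.236.0 - 135.226.236.127) does not contain 135.226.237.14
  135.226.236.0/24 (135.226.236.0 - 135.226.236.255) does not contain 135.226.237.14
  199.226.232.0/21 (199.226.232.0 - 199.226.239.255) does not contain 135.226.237.14
  143.226.192.0/18 (143.226.192.0 - 143.226.255.255) does not contain 135.226.237.14
Longest matching prefix is /17 -> next hop 178.121.198.34.

178.121.198.34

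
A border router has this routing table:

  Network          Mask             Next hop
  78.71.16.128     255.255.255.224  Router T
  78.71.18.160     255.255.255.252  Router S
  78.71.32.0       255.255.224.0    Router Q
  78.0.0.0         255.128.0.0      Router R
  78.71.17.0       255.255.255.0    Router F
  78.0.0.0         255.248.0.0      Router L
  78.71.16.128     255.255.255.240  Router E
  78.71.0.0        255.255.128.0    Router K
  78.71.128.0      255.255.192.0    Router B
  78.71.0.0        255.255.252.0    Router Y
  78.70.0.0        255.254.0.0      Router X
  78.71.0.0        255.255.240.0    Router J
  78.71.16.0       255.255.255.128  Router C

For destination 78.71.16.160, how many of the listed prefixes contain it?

Prefixes containing 78.71.16.160:
  78.0.0.0/9 (78.0.0.0 - 78.127.255.255)
  78.70.0.0/15 (78.70.0.0 - 78.71.255.255)
  78.71.0.0/17 (78.71.0.0 - 78.71.127.255)
Total matching entries: 3.

3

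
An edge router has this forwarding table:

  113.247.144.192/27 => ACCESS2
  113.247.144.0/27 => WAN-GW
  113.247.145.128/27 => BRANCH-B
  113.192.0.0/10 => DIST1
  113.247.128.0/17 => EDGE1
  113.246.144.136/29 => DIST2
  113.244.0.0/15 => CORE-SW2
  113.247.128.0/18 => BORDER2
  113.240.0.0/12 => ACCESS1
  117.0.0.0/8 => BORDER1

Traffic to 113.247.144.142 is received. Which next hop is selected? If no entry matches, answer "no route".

Routes whose prefix contains 113.247.144.142:
  113.192.0.0/10 (113.192.0.0 - 113.255.255.255) -> DIST1
  113.240.0.0/12 (113.240.0.0 - 113.255.255.255) -> ACCESS1
  113.247.128.0/17 (113.247.128.0 - 113.247.255.255) -> EDGE1
  113.247.128.0/18 (113.247.128.0 - 113.247.191.255) -> BORDER2
More-specific entries that do NOT match:
  113.246.144.136/29 (113.246.144.136 - 113.246.144.143) does not contain 113.247.144.142
  113.247.144.192/27 (113.247.144.192 - 113.247.144.223) does not contain 113.247.144.142
  113.247.144.0/27 (113.247.144.0 - 113.247.144.31) does not contain 113.247.144.142
  113.247.145.128/27 (113.247.145.128 - 113.247.145.159) does not contain 113.247.144.142
Longest matching prefix is /18 -> next hop BORDER2.

BORDER2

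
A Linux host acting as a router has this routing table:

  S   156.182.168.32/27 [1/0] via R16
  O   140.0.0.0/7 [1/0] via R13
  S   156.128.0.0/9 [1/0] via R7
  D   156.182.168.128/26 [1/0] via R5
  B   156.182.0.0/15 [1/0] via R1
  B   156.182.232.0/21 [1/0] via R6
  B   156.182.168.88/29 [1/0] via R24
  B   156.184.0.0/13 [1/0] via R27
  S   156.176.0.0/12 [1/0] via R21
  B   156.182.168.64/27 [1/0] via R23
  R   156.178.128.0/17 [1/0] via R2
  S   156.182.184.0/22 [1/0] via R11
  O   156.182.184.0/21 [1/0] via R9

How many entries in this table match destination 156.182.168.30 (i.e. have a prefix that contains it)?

Prefixes containing 156.182.168.30:
  156.128.0.0/9 (156.128.0.0 - 156.255.255.255)
  156.176.0.0/12 (156.176.0.0 - 156.191.255.255)
  156.182.0.0/15 (156.182.0.0 - 156.183.255.255)
Total matching entries: 3.

3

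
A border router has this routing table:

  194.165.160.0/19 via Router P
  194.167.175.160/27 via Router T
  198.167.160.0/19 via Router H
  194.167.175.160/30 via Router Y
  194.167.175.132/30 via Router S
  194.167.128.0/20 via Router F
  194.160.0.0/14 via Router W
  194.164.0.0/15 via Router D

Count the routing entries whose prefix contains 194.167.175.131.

No listed prefix contains 194.167.175.131.
Total matching entries: 0.

0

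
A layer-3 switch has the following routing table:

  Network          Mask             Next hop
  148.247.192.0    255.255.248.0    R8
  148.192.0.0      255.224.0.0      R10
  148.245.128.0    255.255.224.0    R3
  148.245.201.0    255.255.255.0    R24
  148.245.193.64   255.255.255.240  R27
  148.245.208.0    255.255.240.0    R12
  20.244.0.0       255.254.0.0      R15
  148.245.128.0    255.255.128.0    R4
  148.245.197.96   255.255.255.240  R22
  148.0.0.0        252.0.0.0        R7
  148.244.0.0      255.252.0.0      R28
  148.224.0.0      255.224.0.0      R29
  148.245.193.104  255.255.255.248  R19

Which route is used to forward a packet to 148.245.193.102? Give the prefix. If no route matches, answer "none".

148.245.128.0/17

Entries matching 148.245.193.102:
  148.0.0.0/6 (148.0.0.0 - 151.255.255.255)
  148.224.0.0/11 (148.224.0.0 - 148.255.255.255)
  148.244.0.0/14 (148.244.0.0 - 148.247.255.255)
  148.245.128.0/17 (148.245.128.0 - 148.245.255.255)
Most specific is 148.245.128.0/17.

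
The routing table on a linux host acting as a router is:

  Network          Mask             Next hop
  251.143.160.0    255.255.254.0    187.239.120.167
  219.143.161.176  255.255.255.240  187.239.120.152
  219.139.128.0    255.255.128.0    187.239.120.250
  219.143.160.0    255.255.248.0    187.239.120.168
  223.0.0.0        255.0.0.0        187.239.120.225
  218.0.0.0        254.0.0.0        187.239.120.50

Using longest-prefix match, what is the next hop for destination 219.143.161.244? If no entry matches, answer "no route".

187.239.120.168

Routes whose prefix contains 219.143.161.244:
  218.0.0.0/7 (218.0.0.0 - 219.255.255.255) -> 187.239.120.50
  219.143.160.0/21 (219.143.160.0 - 219.143.167.255) -> 187.239.120.168
More-specific entries that do NOT match:
  219.143.161.176/28 (219.143.161.176 - 219.143.161.191) does not contain 219.143.161.244
  251.143.160.0/23 (251.143.160.0 - 251.143.161.255) does not contain 219.143.161.244
Longest matching prefix is /21 -> next hop 187.239.120.168.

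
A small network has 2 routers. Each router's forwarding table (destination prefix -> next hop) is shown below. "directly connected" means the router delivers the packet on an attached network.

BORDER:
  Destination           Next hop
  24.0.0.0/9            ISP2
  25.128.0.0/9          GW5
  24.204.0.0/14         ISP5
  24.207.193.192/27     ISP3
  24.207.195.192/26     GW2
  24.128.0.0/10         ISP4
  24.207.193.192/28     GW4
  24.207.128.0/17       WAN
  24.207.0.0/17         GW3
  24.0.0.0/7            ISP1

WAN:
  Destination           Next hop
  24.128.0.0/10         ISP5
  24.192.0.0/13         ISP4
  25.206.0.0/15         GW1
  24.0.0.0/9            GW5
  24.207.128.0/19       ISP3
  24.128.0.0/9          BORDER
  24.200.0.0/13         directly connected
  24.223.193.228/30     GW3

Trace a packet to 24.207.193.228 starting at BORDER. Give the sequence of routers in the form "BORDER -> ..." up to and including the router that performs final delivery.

At BORDER: longest match for 24.207.193.228 is 24.207.128.0/17 -> WAN
At WAN: longest match for 24.207.193.228 is 24.200.0.0/13 -> directly connected

BORDER -> WAN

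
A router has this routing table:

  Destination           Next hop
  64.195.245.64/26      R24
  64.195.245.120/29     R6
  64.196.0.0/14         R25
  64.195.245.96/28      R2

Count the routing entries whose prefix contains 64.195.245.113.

1

Prefixes containing 64.195.245.113:
  64.195.245.64/26 (64.195.245.64 - 64.195.245.127)
Total matching entries: 1.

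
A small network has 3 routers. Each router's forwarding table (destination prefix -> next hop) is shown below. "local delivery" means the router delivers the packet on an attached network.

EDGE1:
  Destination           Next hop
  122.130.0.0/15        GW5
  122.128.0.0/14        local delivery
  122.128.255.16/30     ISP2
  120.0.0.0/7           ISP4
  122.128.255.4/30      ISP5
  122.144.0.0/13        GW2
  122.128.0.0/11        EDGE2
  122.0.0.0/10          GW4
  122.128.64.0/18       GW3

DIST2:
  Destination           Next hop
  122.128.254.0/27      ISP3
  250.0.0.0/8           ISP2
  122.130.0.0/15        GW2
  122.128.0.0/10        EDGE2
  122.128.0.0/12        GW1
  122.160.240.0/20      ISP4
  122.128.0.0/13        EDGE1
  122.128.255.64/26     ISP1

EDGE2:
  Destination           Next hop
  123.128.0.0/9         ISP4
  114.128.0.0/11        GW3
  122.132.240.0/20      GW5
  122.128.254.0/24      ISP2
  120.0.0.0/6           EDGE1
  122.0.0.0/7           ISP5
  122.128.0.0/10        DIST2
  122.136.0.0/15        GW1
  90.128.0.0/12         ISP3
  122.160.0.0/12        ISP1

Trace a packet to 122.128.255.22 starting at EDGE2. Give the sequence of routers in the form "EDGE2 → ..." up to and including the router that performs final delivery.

At EDGE2: longest match for 122.128.255.22 is 122.128.0.0/10 -> DIST2
At DIST2: longest match for 122.128.255.22 is 122.128.0.0/13 -> EDGE1
At EDGE1: longest match for 122.128.255.22 is 122.128.0.0/14 -> local delivery

EDGE2 → DIST2 → EDGE1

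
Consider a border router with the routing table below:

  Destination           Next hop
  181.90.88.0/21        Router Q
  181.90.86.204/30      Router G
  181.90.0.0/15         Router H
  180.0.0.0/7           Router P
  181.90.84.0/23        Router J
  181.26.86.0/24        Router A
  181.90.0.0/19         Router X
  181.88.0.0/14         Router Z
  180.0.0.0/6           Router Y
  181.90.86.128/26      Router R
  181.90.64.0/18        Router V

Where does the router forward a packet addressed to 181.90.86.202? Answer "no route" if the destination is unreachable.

Router V

Routes whose prefix contains 181.90.86.202:
  180.0.0.0/6 (180.0.0.0 - 183.255.255.255) -> Router Y
  180.0.0.0/7 (180.0.0.0 - 181.255.255.255) -> Router P
  181.88.0.0/14 (181.88.0.0 - 181.91.255.255) -> Router Z
  181.90.0.0/15 (181.90.0.0 - 181.91.255.255) -> Router H
  181.90.64.0/18 (181.90.64.0 - 181.90.127.255) -> Router V
More-specific entries that do NOT match:
  181.90.86.204/30 (181.90.86.204 - 181.90.86.207) does not contain 181.90.86.202
  181.90.86.128/26 (181.90.86.128 - 181.90.86.191) does not contain 181.90.86.202
  181.26.86.0/24 (181.26.86.0 - 181.26.86.255) does not contain 181.90.86.202
  181.90.84.0/23 (181.90.84.0 - 181.90.85.255) does not contain 181.90.86.202
  181.90.88.0/21 (181.90.88.0 - 181.90.95.255) does not contain 181.90.86.202
  181.90.0.0/19 (181.90.0.0 - 181.90.31.255) does not contain 181.90.86.202
Longest matching prefix is /18 -> next hop Router V.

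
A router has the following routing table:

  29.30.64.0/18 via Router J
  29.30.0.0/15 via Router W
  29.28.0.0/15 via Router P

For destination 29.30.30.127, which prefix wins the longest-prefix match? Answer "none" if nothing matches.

Entries matching 29.30.30.127:
  29.30.0.0/15 (29.30.0.0 - 29.31.255.255)
Most specific is 29.30.0.0/15.

29.30.0.0/15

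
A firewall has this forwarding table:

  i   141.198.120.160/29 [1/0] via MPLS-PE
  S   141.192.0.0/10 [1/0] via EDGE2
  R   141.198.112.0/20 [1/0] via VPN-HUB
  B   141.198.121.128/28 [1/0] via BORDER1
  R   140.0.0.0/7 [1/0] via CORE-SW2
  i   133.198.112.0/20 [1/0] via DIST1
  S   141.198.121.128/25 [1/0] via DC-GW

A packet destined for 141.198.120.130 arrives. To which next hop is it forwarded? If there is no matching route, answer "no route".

VPN-HUB

Routes whose prefix contains 141.198.120.130:
  140.0.0.0/7 (140.0.0.0 - 141.255.255.255) -> CORE-SW2
  141.192.0.0/10 (141.192.0.0 - 141.255.255.255) -> EDGE2
  141.198.112.0/20 (141.198.112.0 - 141.198.127.255) -> VPN-HUB
More-specific entries that do NOT match:
  141.198.120.160/29 (141.198.120.160 - 141.198.120.167) does not contain 141.198.120.130
  141.198.121.128/28 (141.198.121.128 - 141.198.121.143) does not contain 141.198.120.130
  141.198.121.128/25 (141.198.121.128 - 141.198.121.255) does not contain 141.198.120.130
Longest matching prefix is /20 -> next hop VPN-HUB.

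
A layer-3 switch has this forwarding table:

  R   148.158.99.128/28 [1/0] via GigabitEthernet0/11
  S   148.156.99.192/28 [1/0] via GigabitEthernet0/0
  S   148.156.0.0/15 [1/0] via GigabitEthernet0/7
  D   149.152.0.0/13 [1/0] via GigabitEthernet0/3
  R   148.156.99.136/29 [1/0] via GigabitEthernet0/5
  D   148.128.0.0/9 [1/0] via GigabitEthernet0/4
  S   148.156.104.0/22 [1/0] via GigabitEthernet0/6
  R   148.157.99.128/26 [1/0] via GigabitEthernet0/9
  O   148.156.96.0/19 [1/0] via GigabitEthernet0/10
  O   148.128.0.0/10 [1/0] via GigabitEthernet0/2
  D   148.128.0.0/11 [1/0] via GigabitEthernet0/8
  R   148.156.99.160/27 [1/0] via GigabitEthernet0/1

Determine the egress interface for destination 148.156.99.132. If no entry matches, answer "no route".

Routes whose prefix contains 148.156.99.132:
  148.128.0.0/9 (148.128.0.0 - 148.255.255.255) -> GigabitEthernet0/4
  148.128.0.0/10 (148.128.0.0 - 148.191.255.255) -> GigabitEthernet0/2
  148.128.0.0/11 (148.128.0.0 - 148.159.255.255) -> GigabitEthernet0/8
  148.156.0.0/15 (148.156.0.0 - 148.157.255.255) -> GigabitEthernet0/7
  148.156.96.0/19 (148.156.96.0 - 148.156.127.255) -> GigabitEthernet0/10
More-specific entries that do NOT match:
  148.156.99.136/29 (148.156.99.136 - 148.156.99.143) does not contain 148.156.99.132
  148.158.99.128/28 (148.158.99.128 - 148.158.99.143) does not contain 148.156.99.132
  148.156.99.192/28 (148.156.99.192 - 148.156.99.207) does not contain 148.156.99.132
  148.156.99.160/27 (148.156.99.160 - 148.156.99.191) does not contain 148.156.99.132
  148.157.99.128/26 (148.157.99.128 - 148.157.99.191) does not contain 148.156.99.132
  148.156.104.0/22 (148.156.104.0 - 148.156.107.255) does not contain 148.156.99.132
Longest matching prefix is /19 -> interface GigabitEthernet0/10.

GigabitEthernet0/10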